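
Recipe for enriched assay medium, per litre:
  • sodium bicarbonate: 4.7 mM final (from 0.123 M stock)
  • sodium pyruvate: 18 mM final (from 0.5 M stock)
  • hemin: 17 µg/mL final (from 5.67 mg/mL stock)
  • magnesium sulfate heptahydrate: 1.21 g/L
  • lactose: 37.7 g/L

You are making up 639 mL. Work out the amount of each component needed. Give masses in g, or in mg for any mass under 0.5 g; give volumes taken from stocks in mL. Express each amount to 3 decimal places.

Scale factor relative to 1 L: 0.639.
sodium bicarbonate: C1V1 = C2V2 → 4.7 mM × 639 mL ÷ 123 mM = 24.417 mL
sodium pyruvate: dilute stock: 18 mM × 639 mL ÷ 500 mM = 23.004 mL
hemin: V = C2·V2/C1 = 17 µg/mL × 639 mL ÷ 5670 µg/mL = 1.916 mL
magnesium sulfate heptahydrate: 1.21 g/L × 0.639 L = 0.773 g
lactose: 37.7 g/L × 0.639 L = 24.090 g

sodium bicarbonate 24.417 mL; sodium pyruvate 23.004 mL; hemin 1.916 mL; magnesium sulfate heptahydrate 0.773 g; lactose 24.090 g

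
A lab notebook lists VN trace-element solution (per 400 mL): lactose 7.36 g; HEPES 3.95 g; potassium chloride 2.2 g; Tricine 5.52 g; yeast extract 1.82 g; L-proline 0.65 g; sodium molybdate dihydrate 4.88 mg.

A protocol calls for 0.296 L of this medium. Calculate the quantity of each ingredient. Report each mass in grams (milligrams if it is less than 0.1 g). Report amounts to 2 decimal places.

Scale factor = 296 mL / 400 mL = 0.74.
lactose: 7.36 g × (296 mL / 400 mL) = 5.45 g
HEPES: 3.95 g × (296 mL / 400 mL) = 2.92 g
potassium chloride: 2.2 g × (296 mL / 400 mL) = 1.63 g
Tricine: 5.52 g × (296 mL / 400 mL) = 4.08 g
yeast extract: 1.82 g × (296 mL / 400 mL) = 1.35 g
L-proline: 0.65 g × (296 mL / 400 mL) = 0.48 g
sodium molybdate dihydrate: 4.88 mg × (296 mL / 400 mL) = 3.61 mg

lactose 5.45 g; HEPES 2.92 g; potassium chloride 1.63 g; Tricine 4.08 g; yeast extract 1.35 g; L-proline 0.48 g; sodium molybdate dihydrate 3.61 mg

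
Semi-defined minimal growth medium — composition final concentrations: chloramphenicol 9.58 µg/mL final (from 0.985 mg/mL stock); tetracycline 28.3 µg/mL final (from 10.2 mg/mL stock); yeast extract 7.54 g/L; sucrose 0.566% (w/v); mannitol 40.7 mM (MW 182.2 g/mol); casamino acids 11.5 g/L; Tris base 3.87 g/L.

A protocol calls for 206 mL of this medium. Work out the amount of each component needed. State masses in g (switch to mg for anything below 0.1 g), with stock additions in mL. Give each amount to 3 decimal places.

Scale factor relative to 1 L: 0.206.
chloramphenicol: V = C2·V2/C1 = 9.58 µg/mL × 206 mL ÷ 985 µg/mL = 2.004 mL
tetracycline: dilute stock: 28.3 µg/mL × 206 mL ÷ 10200 µg/mL = 0.572 mL
yeast extract: 7.54 g/L × 0.206 L = 1.553 g
sucrose: 0.566% w/v = 5.66 g/L → 5.66 × 0.206 L = 1.166 g
mannitol: 40.7 mmol/L × 182.2 g/mol × 0.206 L ÷ 1000 = 1.528 g
casamino acids: 11.5 g/L × 0.206 L = 2.369 g
Tris base: 3.87 g/L × 0.206 L = 0.797 g

chloramphenicol 2.004 mL; tetracycline 0.572 mL; yeast extract 1.553 g; sucrose 1.166 g; mannitol 1.528 g; casamino acids 2.369 g; Tris base 0.797 g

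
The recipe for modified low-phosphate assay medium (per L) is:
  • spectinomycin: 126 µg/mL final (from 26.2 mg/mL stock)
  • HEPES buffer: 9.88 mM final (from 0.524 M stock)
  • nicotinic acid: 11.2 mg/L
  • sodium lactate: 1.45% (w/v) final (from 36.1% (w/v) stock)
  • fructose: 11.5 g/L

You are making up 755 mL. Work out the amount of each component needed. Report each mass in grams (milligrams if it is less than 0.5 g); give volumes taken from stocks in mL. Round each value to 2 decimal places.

spectinomycin 3.63 mL; HEPES buffer 14.24 mL; nicotinic acid 8.46 mg; sodium lactate 30.33 mL; fructose 8.68 g

Working volume: 755 mL = 0.755 L.
spectinomycin: V = C2·V2/C1 = 126 µg/mL × 755 mL ÷ 26200 µg/mL = 3.63 mL
HEPES buffer: C1V1 = C2V2 → 9.88 mM × 755 mL ÷ 524 mM = 14.24 mL
nicotinic acid: 11.2 mg/L × 0.755 L = 8.46 mg
sodium lactate: C1V1 = C2V2 → 1.45% ÷ 36.1% × 755 mL = 30.33 mL
fructose: 11.5 g/L × 0.755 L = 8.68 g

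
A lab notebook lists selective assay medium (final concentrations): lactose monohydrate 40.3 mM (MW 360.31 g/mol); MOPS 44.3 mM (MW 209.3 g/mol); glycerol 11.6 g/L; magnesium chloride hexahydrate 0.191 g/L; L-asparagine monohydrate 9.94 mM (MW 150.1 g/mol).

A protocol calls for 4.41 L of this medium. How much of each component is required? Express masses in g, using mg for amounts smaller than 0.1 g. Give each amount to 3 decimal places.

lactose monohydrate 64.035 g; MOPS 40.889 g; glycerol 51.156 g; magnesium chloride hexahydrate 0.842 g; L-asparagine monohydrate 6.580 g

Working volume: 4.41 L.
lactose monohydrate: 40.3 mmol/L × 360.31 g/mol × 4.41 L ÷ 1000 = 64.035 g
MOPS: 44.3 mmol/L × 209.3 g/mol × 4.41 L ÷ 1000 = 40.889 g
glycerol: 11.6 g/L × 4.41 L = 51.156 g
magnesium chloride hexahydrate: 0.191 g/L × 4.41 L = 0.842 g
L-asparagine monohydrate: 9.94 mmol/L × 150.1 g/mol × 4.41 L ÷ 1000 = 6.580 g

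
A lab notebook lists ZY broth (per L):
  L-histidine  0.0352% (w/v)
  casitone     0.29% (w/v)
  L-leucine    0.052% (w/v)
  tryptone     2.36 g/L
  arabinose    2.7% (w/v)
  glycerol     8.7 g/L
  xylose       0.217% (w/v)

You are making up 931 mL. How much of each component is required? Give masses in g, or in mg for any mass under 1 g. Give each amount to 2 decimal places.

L-histidine 327.71 mg; casitone 2.70 g; L-leucine 484.12 mg; tryptone 2.20 g; arabinose 25.14 g; glycerol 8.10 g; xylose 2.02 g

Scale factor relative to 1 L: 0.931.
L-histidine: 0.0352% w/v = 0.352 g/L → 0.352 × 0.931 L = 0.327712 g = 327.71 mg
casitone: 0.29 g per 100 mL × 931 mL ÷ 100 = 2.70 g
L-leucine: 0.052% w/v = 0.52 g/L → 0.52 × 0.931 L = 0.48412 g = 484.12 mg
tryptone: 2.36 g/L × 0.931 L = 2.20 g
arabinose: 2.7 g per 100 mL × 931 mL ÷ 100 = 25.14 g
glycerol: 8.7 g/L × 0.931 L = 8.10 g
xylose: 0.217% w/v = 2.17 g/L → 2.17 × 0.931 L = 2.02 g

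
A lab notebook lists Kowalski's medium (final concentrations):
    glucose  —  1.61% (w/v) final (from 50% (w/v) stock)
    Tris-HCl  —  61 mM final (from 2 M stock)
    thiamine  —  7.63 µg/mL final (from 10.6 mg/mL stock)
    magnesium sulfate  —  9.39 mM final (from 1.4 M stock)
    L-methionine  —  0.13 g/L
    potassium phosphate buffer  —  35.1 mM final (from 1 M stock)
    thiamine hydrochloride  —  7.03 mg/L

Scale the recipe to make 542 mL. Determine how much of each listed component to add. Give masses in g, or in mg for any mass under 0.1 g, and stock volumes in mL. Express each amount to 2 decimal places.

Working volume: 542 mL = 0.542 L.
glucose: dilute stock: 1.61% ÷ 50% × 542 mL = 17.45 mL
Tris-HCl: C1V1 = C2V2 → 61 mM × 542 mL ÷ 2000 mM = 16.53 mL
thiamine: V = C2·V2/C1 = 7.63 µg/mL × 542 mL ÷ 10600 µg/mL = 0.39 mL
magnesium sulfate: dilute stock: 9.39 mM × 542 mL ÷ 1400 mM = 3.64 mL
L-methionine: 0.13 g/L × 0.542 L = 0.07046 g = 70.46 mg
potassium phosphate buffer: dilute stock: 35.1 mM × 542 mL ÷ 1000 mM = 19.02 mL
thiamine hydrochloride: 7.03 mg/L × 0.542 L = 3.81 mg

glucose 17.45 mL; Tris-HCl 16.53 mL; thiamine 0.39 mL; magnesium sulfate 3.64 mL; L-methionine 70.46 mg; potassium phosphate buffer 19.02 mL; thiamine hydrochloride 3.81 mg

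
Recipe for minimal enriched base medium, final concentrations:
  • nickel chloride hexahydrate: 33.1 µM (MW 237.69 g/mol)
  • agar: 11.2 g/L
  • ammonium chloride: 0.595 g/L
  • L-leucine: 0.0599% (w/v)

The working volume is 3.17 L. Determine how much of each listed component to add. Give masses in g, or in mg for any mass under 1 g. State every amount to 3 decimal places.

Scale factor relative to 1 L: 3.17.
nickel chloride hexahydrate: 33.1 µmol/L × 237.69 g/mol × 3.17 L ÷ 1000 = 24.940 mg
agar: 11.2 g/L × 3.17 L = 35.504 g
ammonium chloride: 0.595 g/L × 3.17 L = 1.886 g
L-leucine: 0.0599% w/v = 0.599 g/L → 0.599 × 3.17 L = 1.899 g

nickel chloride hexahydrate 24.940 mg; agar 35.504 g; ammonium chloride 1.886 g; L-leucine 1.899 g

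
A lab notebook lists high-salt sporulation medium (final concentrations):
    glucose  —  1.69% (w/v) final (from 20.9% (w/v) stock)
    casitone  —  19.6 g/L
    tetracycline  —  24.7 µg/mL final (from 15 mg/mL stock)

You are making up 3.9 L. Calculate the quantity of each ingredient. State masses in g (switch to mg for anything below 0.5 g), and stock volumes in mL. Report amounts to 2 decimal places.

glucose 315.36 mL; casitone 76.44 g; tetracycline 6.42 mL

Working volume: 3.9 L.
glucose: dilute stock: 1.69% ÷ 20.9% × 3900 mL = 315.36 mL
casitone: 19.6 g/L × 3.9 L = 76.44 g
tetracycline: C1V1 = C2V2 → 24.7 µg/mL × 3900 mL ÷ 15000 µg/mL = 6.42 mL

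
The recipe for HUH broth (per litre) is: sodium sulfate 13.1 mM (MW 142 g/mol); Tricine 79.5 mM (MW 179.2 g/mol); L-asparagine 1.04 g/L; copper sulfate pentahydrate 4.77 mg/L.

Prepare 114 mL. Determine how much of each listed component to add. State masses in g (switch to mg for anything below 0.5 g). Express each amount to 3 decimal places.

Working volume: 114 mL = 0.114 L.
sodium sulfate: 13.1 mmol/L × 142 mg/mmol × 0.114 L = 212.063 mg
Tricine: 79.5 mmol/L × 179.2 g/mol × 0.114 L ÷ 1000 = 1.624 g
L-asparagine: 1.04 g/L × 0.114 L = 0.11856 g = 118.560 mg
copper sulfate pentahydrate: 4.77 mg/L × 0.114 L = 0.544 mg

sodium sulfate 212.063 mg; Tricine 1.624 g; L-asparagine 118.560 mg; copper sulfate pentahydrate 0.544 mg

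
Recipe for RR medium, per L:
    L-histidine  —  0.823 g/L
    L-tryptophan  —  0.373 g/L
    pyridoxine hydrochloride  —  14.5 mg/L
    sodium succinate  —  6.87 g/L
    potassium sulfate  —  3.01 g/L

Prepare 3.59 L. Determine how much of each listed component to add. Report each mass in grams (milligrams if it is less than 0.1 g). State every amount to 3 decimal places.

Working volume: 3.59 L.
L-histidine: 0.823 g/L × 3.59 L = 2.955 g
L-tryptophan: 0.373 g/L × 3.59 L = 1.339 g
pyridoxine hydrochloride: 14.5 mg/L × 3.59 L = 52.055 mg
sodium succinate: 6.87 g/L × 3.59 L = 24.663 g
potassium sulfate: 3.01 g/L × 3.59 L = 10.806 g

L-histidine 2.955 g; L-tryptophan 1.339 g; pyridoxine hydrochloride 52.055 mg; sodium succinate 24.663 g; potassium sulfate 10.806 g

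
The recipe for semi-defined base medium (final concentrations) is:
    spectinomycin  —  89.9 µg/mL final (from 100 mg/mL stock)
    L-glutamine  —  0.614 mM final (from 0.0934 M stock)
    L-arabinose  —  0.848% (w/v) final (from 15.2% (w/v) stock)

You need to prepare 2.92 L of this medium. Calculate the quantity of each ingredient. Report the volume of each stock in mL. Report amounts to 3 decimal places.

Scale factor relative to 1 L: 2.92.
spectinomycin: dilute stock: 89.9 µg/mL × 2920 mL ÷ 100000 µg/mL = 2.625 mL
L-glutamine: C1V1 = C2V2 → 0.614 mM × 2920 mL ÷ 93.4 mM = 19.196 mL
L-arabinose: dilute stock: 0.848% ÷ 15.2% × 2920 mL = 162.905 mL

spectinomycin 2.625 mL; L-glutamine 19.196 mL; L-arabinose 162.905 mL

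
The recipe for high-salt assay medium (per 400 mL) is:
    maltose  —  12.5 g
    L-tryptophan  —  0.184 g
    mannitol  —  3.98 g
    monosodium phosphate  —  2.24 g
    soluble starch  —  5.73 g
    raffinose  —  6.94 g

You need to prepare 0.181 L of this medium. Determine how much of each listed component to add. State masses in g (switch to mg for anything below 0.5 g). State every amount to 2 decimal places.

maltose 5.66 g; L-tryptophan 83.26 mg; mannitol 1.80 g; monosodium phosphate 1.01 g; soluble starch 2.59 g; raffinose 3.14 g

Scale factor = 181 mL / 400 mL = 0.4525.
maltose: 12.5 g × (181 mL / 400 mL) = 5.66 g
L-tryptophan: 0.184 g × (181 mL / 400 mL) = 0.08326 g = 83.26 mg
mannitol: 3.98 g × (181 mL / 400 mL) = 1.80 g
monosodium phosphate: 2.24 g × (181 mL / 400 mL) = 1.01 g
soluble starch: 5.73 g × (181 mL / 400 mL) = 2.59 g
raffinose: 6.94 g × (181 mL / 400 mL) = 3.14 g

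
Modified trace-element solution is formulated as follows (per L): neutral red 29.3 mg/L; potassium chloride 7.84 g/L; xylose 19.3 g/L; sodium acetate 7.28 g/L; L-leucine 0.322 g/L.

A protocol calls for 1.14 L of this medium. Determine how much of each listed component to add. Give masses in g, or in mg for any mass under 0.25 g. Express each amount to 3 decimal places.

Working volume: 1.14 L.
neutral red: 29.3 mg/L × 1.14 L = 33.402 mg
potassium chloride: 7.84 g/L × 1.14 L = 8.938 g
xylose: 19.3 g/L × 1.14 L = 22.002 g
sodium acetate: 7.28 g/L × 1.14 L = 8.299 g
L-leucine: 0.322 g/L × 1.14 L = 0.367 g

neutral red 33.402 mg; potassium chloride 8.938 g; xylose 22.002 g; sodium acetate 8.299 g; L-leucine 0.367 g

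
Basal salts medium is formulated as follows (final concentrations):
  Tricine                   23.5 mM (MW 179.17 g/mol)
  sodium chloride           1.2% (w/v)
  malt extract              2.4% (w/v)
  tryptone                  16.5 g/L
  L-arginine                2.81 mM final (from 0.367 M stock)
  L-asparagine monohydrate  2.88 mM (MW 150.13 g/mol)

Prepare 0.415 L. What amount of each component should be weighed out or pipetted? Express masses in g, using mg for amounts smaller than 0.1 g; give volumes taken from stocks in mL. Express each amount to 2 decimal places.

Scale factor relative to 1 L: 0.415.
Tricine: 23.5 mmol/L × 179.17 g/mol × 0.415 L ÷ 1000 = 1.75 g
sodium chloride: 1.2% w/v = 12 g/L → 12 × 0.415 L = 4.98 g
malt extract: 2.4 g per 100 mL × 415 mL ÷ 100 = 9.96 g
tryptone: 16.5 g/L × 0.415 L = 6.85 g
L-arginine: C1V1 = C2V2 → 2.81 mM × 415 mL ÷ 367 mM = 3.18 mL
L-asparagine monohydrate: 2.88 mmol/L × 150.13 g/mol × 0.415 L ÷ 1000 = 0.18 g

Tricine 1.75 g; sodium chloride 4.98 g; malt extract 9.96 g; tryptone 6.85 g; L-arginine 3.18 mL; L-asparagine monohydrate 0.18 g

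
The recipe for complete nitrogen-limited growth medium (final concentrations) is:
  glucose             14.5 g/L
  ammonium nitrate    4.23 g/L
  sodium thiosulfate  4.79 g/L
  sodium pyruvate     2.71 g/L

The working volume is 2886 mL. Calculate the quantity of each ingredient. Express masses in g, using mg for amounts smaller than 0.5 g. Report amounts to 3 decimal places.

Scale factor relative to 1 L: 2.886.
glucose: 14.5 g/L × 2.886 L = 41.847 g
ammonium nitrate: 4.23 g/L × 2.886 L = 12.208 g
sodium thiosulfate: 4.79 g/L × 2.886 L = 13.824 g
sodium pyruvate: 2.71 g/L × 2.886 L = 7.821 g

glucose 41.847 g; ammonium nitrate 12.208 g; sodium thiosulfate 13.824 g; sodium pyruvate 7.821 g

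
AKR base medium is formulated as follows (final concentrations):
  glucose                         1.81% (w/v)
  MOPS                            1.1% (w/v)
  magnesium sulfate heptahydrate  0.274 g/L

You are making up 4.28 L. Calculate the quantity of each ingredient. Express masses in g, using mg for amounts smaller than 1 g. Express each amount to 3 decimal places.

glucose 77.468 g; MOPS 47.080 g; magnesium sulfate heptahydrate 1.173 g

Working volume: 4.28 L.
glucose: 1.81 g per 100 mL × 4280 mL ÷ 100 = 77.468 g
MOPS: 1.1 g per 100 mL × 4280 mL ÷ 100 = 47.080 g
magnesium sulfate heptahydrate: 0.274 g/L × 4.28 L = 1.173 g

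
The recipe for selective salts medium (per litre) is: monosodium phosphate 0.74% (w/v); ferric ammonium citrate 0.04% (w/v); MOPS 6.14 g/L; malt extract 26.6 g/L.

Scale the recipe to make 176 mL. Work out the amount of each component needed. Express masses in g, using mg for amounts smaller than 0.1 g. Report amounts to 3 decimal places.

Scale factor relative to 1 L: 0.176.
monosodium phosphate: 0.74% w/v = 7.4 g/L → 7.4 × 0.176 L = 1.302 g
ferric ammonium citrate: 0.04% w/v = 0.4 g/L → 0.4 × 0.176 L = 0.0704 g = 70.400 mg
MOPS: 6.14 g/L × 0.176 L = 1.081 g
malt extract: 26.6 g/L × 0.176 L = 4.682 g

monosodium phosphate 1.302 g; ferric ammonium citrate 70.400 mg; MOPS 1.081 g; malt extract 4.682 g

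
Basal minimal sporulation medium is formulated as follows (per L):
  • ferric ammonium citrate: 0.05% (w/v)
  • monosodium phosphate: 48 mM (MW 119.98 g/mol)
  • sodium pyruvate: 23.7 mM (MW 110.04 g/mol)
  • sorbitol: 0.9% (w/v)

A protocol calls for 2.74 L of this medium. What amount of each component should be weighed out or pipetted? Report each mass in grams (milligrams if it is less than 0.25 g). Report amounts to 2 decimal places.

ferric ammonium citrate 1.37 g; monosodium phosphate 15.78 g; sodium pyruvate 7.15 g; sorbitol 24.66 g

Working volume: 2.74 L.
ferric ammonium citrate: 0.05% w/v = 0.5 g/L → 0.5 × 2.74 L = 1.37 g
monosodium phosphate: 48 mmol/L × 119.98 g/mol × 2.74 L ÷ 1000 = 15.78 g
sodium pyruvate: 23.7 mmol/L × 110.04 g/mol × 2.74 L ÷ 1000 = 7.15 g
sorbitol: 0.9 g per 100 mL × 2740 mL ÷ 100 = 24.66 g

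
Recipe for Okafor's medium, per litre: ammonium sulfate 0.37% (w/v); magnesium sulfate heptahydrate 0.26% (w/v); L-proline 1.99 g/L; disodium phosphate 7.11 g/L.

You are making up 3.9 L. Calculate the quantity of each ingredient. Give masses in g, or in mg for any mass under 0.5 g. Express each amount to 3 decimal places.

ammonium sulfate 14.430 g; magnesium sulfate heptahydrate 10.140 g; L-proline 7.761 g; disodium phosphate 27.729 g

Working volume: 3.9 L.
ammonium sulfate: 0.37 g per 100 mL × 3900 mL ÷ 100 = 14.430 g
magnesium sulfate heptahydrate: 0.26% w/v = 2.6 g/L → 2.6 × 3.9 L = 10.140 g
L-proline: 1.99 g/L × 3.9 L = 7.761 g
disodium phosphate: 7.11 g/L × 3.9 L = 27.729 g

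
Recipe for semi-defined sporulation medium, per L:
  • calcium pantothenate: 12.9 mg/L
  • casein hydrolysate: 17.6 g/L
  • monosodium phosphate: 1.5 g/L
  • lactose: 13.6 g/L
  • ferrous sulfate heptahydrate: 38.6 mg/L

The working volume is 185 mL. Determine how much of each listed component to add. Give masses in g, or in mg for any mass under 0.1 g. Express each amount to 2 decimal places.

Target volume = 185 mL = 0.185 L.
calcium pantothenate: 12.9 mg/L × 0.185 L = 2.39 mg
casein hydrolysate: 17.6 g/L × 0.185 L = 3.26 g
monosodium phosphate: 1.5 g/L × 0.185 L = 0.28 g
lactose: 13.6 g/L × 0.185 L = 2.52 g
ferrous sulfate heptahydrate: 38.6 mg/L × 0.185 L = 7.14 mg

calcium pantothenate 2.39 mg; casein hydrolysate 3.26 g; monosodium phosphate 0.28 g; lactose 2.52 g; ferrous sulfate heptahydrate 7.14 mg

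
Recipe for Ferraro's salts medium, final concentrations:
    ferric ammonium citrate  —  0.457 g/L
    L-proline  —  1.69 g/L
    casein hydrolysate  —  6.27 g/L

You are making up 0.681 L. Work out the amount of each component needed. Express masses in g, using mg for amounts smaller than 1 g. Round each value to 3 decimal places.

ferric ammonium citrate 311.217 mg; L-proline 1.151 g; casein hydrolysate 4.270 g

Working volume: 0.681 L.
ferric ammonium citrate: 0.457 g/L × 0.681 L = 0.311217 g = 311.217 mg
L-proline: 1.69 g/L × 0.681 L = 1.151 g
casein hydrolysate: 6.27 g/L × 0.681 L = 4.270 g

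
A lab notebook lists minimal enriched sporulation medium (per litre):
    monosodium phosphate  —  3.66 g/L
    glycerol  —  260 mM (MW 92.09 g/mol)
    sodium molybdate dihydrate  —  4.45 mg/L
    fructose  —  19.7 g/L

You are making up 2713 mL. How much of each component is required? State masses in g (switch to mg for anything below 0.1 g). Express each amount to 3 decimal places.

Scale factor relative to 1 L: 2.713.
monosodium phosphate: 3.66 g/L × 2.713 L = 9.930 g
glycerol: 260 mmol/L × 92.09 g/mol × 2.713 L ÷ 1000 = 64.958 g
sodium molybdate dihydrate: 4.45 mg/L × 2.713 L = 12.073 mg
fructose: 19.7 g/L × 2.713 L = 53.446 g

monosodium phosphate 9.930 g; glycerol 64.958 g; sodium molybdate dihydrate 12.073 mg; fructose 53.446 g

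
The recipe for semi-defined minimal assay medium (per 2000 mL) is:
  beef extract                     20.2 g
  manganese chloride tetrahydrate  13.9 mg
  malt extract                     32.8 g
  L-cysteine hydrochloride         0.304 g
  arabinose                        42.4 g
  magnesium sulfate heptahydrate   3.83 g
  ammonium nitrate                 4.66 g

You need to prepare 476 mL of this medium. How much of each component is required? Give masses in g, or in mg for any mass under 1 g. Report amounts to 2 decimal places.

beef extract 4.81 g; manganese chloride tetrahydrate 3.31 mg; malt extract 7.81 g; L-cysteine hydrochloride 72.35 mg; arabinose 10.09 g; magnesium sulfate heptahydrate 911.54 mg; ammonium nitrate 1.11 g

Ratio of target to recipe volume: 476 / 2000 = 0.238.
beef extract: 20.2 g × (476 mL / 2000 mL) = 4.81 g
manganese chloride tetrahydrate: 13.9 mg × (476 mL / 2000 mL) = 3.31 mg
malt extract: 32.8 g × (476 mL / 2000 mL) = 7.81 g
L-cysteine hydrochloride: 0.304 g × (476 mL / 2000 mL) = 0.072352 g = 72.35 mg
arabinose: 42.4 g × (476 mL / 2000 mL) = 10.09 g
magnesium sulfate heptahydrate: 3.83 g × (476 mL / 2000 mL) = 0.91154 g = 911.54 mg
ammonium nitrate: 4.66 g × (476 mL / 2000 mL) = 1.11 g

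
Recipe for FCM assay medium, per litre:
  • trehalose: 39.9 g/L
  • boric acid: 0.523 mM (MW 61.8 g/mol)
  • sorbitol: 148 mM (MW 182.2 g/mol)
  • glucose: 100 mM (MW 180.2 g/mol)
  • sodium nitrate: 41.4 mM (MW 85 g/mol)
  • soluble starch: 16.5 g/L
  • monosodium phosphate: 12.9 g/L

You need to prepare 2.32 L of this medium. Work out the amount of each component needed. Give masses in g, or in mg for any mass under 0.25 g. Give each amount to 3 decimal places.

Working volume: 2.32 L.
trehalose: 39.9 g/L × 2.32 L = 92.568 g
boric acid: 0.523 mmol/L × 61.8 mg/mmol × 2.32 L = 74.986 mg
sorbitol: 148 mmol/L × 182.2 g/mol × 2.32 L ÷ 1000 = 62.560 g
glucose: 100 mmol/L × 180.2 g/mol × 2.32 L ÷ 1000 = 41.806 g
sodium nitrate: 41.4 mmol/L × 85 g/mol × 2.32 L ÷ 1000 = 8.164 g
soluble starch: 16.5 g/L × 2.32 L = 38.280 g
monosodium phosphate: 12.9 g/L × 2.32 L = 29.928 g

trehalose 92.568 g; boric acid 74.986 mg; sorbitol 62.560 g; glucose 41.806 g; sodium nitrate 8.164 g; soluble starch 38.280 g; monosodium phosphate 29.928 g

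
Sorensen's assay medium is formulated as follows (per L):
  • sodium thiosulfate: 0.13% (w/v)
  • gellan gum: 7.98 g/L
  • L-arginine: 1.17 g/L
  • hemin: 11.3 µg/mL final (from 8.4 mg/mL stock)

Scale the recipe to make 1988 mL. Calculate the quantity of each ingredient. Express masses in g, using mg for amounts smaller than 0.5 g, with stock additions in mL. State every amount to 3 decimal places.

Target volume = 1988 mL = 1.988 L.
sodium thiosulfate: 0.13 g per 100 mL × 1988 mL ÷ 100 = 2.584 g
gellan gum: 7.98 g/L × 1.988 L = 15.864 g
L-arginine: 1.17 g/L × 1.988 L = 2.326 g
hemin: dilute stock: 11.3 µg/mL × 1988 mL ÷ 8400 µg/mL = 2.674 mL

sodium thiosulfate 2.584 g; gellan gum 15.864 g; L-arginine 2.326 g; hemin 2.674 mL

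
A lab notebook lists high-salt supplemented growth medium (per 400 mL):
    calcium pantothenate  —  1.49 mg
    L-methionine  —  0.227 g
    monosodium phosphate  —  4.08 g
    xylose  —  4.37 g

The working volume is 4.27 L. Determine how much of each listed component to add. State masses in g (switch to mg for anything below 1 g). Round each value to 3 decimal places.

Ratio of target to recipe volume: 4270 / 400 = 10.675.
calcium pantothenate: 1.49 mg × (4270 mL / 400 mL) = 15.906 mg
L-methionine: 0.227 g × (4270 mL / 400 mL) = 2.423 g
monosodium phosphate: 4.08 g × (4270 mL / 400 mL) = 43.554 g
xylose: 4.37 g × (4270 mL / 400 mL) = 46.650 g

calcium pantothenate 15.906 mg; L-methionine 2.423 g; monosodium phosphate 43.554 g; xylose 46.650 g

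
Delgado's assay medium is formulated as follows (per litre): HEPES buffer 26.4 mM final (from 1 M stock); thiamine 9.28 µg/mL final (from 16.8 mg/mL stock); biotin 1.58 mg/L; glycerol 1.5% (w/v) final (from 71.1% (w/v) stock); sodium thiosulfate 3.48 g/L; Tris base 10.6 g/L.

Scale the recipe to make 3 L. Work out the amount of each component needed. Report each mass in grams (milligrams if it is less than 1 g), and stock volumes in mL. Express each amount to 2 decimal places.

HEPES buffer 79.20 mL; thiamine 1.66 mL; biotin 4.74 mg; glycerol 63.29 mL; sodium thiosulfate 10.44 g; Tris base 31.80 g

Working volume: 3 L.
HEPES buffer: V = C2·V2/C1 = 26.4 mM × 3000 mL ÷ 1000 mM = 79.20 mL
thiamine: C1V1 = C2V2 → 9.28 µg/mL × 3000 mL ÷ 16800 µg/mL = 1.66 mL
biotin: 1.58 mg/L × 3 L = 4.74 mg
glycerol: C1V1 = C2V2 → 1.5% ÷ 71.1% × 3000 mL = 63.29 mL
sodium thiosulfate: 3.48 g/L × 3 L = 10.44 g
Tris base: 10.6 g/L × 3 L = 31.80 g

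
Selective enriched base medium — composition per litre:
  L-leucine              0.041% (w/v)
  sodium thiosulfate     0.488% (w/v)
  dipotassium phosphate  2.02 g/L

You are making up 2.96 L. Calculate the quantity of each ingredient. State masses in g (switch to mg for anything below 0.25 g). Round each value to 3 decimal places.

L-leucine 1.214 g; sodium thiosulfate 14.445 g; dipotassium phosphate 5.979 g

Working volume: 2.96 L.
L-leucine: 0.041% w/v = 0.41 g/L → 0.41 × 2.96 L = 1.214 g
sodium thiosulfate: 0.488 g per 100 mL × 2960 mL ÷ 100 = 14.445 g
dipotassium phosphate: 2.02 g/L × 2.96 L = 5.979 g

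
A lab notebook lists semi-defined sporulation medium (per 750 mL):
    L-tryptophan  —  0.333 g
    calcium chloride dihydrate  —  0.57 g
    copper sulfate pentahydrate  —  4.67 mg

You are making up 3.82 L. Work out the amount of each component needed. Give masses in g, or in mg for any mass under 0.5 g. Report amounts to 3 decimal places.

Ratio of target to recipe volume: 3820 / 750 = 5.09333.
L-tryptophan: 0.333 g × (3820 mL / 750 mL) = 1.696 g
calcium chloride dihydrate: 0.57 g × (3820 mL / 750 mL) = 2.903 g
copper sulfate pentahydrate: 4.67 mg × (3820 mL / 750 mL) = 23.786 mg

L-tryptophan 1.696 g; calcium chloride dihydrate 2.903 g; copper sulfate pentahydrate 23.786 mg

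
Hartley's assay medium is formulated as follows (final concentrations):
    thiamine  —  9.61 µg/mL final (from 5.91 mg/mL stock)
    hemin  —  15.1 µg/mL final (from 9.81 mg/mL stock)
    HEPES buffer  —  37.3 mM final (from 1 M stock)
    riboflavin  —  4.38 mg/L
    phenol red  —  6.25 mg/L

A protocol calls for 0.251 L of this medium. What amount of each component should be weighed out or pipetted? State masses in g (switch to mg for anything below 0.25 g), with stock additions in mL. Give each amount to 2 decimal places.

Scale factor relative to 1 L: 0.251.
thiamine: V = C2·V2/C1 = 9.61 µg/mL × 251 mL ÷ 5910 µg/mL = 0.41 mL
hemin: V = C2·V2/C1 = 15.1 µg/mL × 251 mL ÷ 9810 µg/mL = 0.39 mL
HEPES buffer: V = C2·V2/C1 = 37.3 mM × 251 mL ÷ 1000 mM = 9.36 mL
riboflavin: 4.38 mg/L × 0.251 L = 1.10 mg
phenol red: 6.25 mg/L × 0.251 L = 1.57 mg

thiamine 0.41 mL; hemin 0.39 mL; HEPES buffer 9.36 mL; riboflavin 1.10 mg; phenol red 1.57 mg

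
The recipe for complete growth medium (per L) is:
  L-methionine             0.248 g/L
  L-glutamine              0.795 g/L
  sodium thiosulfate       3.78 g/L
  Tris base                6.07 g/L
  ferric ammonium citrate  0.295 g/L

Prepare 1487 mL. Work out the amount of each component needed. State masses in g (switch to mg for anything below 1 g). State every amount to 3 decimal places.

L-methionine 368.776 mg; L-glutamine 1.182 g; sodium thiosulfate 5.621 g; Tris base 9.026 g; ferric ammonium citrate 438.665 mg

Working volume: 1487 mL = 1.487 L.
L-methionine: 0.248 g/L × 1.487 L = 0.368776 g = 368.776 mg
L-glutamine: 0.795 g/L × 1.487 L = 1.182 g
sodium thiosulfate: 3.78 g/L × 1.487 L = 5.621 g
Tris base: 6.07 g/L × 1.487 L = 9.026 g
ferric ammonium citrate: 0.295 g/L × 1.487 L = 0.438665 g = 438.665 mg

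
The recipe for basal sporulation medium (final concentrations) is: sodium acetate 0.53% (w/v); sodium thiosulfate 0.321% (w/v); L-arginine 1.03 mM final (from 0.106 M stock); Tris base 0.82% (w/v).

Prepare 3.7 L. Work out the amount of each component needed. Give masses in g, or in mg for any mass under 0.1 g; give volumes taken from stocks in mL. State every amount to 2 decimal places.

sodium acetate 19.61 g; sodium thiosulfate 11.88 g; L-arginine 35.95 mL; Tris base 30.34 g

Working volume: 3.7 L.
sodium acetate: 0.53 g per 100 mL × 3700 mL ÷ 100 = 19.61 g
sodium thiosulfate: 0.321% w/v = 3.21 g/L → 3.21 × 3.7 L = 11.88 g
L-arginine: C1V1 = C2V2 → 1.03 mM × 3700 mL ÷ 106 mM = 35.95 mL
Tris base: 0.82 g per 100 mL × 3700 mL ÷ 100 = 30.34 g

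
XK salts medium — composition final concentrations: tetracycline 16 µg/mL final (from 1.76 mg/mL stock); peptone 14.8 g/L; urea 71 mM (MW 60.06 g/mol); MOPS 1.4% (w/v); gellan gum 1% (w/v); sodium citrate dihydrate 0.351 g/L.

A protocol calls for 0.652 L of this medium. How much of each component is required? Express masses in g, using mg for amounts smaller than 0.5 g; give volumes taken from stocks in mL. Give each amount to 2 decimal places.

tetracycline 5.93 mL; peptone 9.65 g; urea 2.78 g; MOPS 9.13 g; gellan gum 6.52 g; sodium citrate dihydrate 228.85 mg

Scale factor relative to 1 L: 0.652.
tetracycline: V = C2·V2/C1 = 16 µg/mL × 652 mL ÷ 1760 µg/mL = 5.93 mL
peptone: 14.8 g/L × 0.652 L = 9.65 g
urea: 71 mmol/L × 60.06 g/mol × 0.652 L ÷ 1000 = 2.78 g
MOPS: 1.4% w/v = 14 g/L → 14 × 0.652 L = 9.13 g
gellan gum: 1% w/v = 10 g/L → 10 × 0.652 L = 6.52 g
sodium citrate dihydrate: 0.351 g/L × 0.652 L = 0.228852 g = 228.85 mg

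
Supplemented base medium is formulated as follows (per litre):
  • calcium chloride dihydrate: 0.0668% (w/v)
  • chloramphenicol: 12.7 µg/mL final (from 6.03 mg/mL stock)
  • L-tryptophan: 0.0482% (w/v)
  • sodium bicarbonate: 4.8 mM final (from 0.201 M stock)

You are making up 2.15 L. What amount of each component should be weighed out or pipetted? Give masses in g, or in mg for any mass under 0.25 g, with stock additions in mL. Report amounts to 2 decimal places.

Working volume: 2.15 L.
calcium chloride dihydrate: 0.0668% w/v = 0.668 g/L → 0.668 × 2.15 L = 1.44 g
chloramphenicol: C1V1 = C2V2 → 12.7 µg/mL × 2150 mL ÷ 6030 µg/mL = 4.53 mL
L-tryptophan: 0.0482% w/v = 0.482 g/L → 0.482 × 2.15 L = 1.04 g
sodium bicarbonate: C1V1 = C2V2 → 4.8 mM × 2150 mL ÷ 201 mM = 51.34 mL

calcium chloride dihydrate 1.44 g; chloramphenicol 4.53 mL; L-tryptophan 1.04 g; sodium bicarbonate 51.34 mL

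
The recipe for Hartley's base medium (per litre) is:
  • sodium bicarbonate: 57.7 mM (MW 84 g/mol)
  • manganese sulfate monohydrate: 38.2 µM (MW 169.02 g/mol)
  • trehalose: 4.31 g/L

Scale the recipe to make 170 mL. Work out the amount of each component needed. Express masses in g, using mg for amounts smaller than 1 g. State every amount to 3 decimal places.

Working volume: 170 mL = 0.17 L.
sodium bicarbonate: 57.7 mmol/L × 84 mg/mmol × 0.17 L = 823.956 mg
manganese sulfate monohydrate: 38.2 µmol/L × 169.02 g/mol × 0.17 L ÷ 1000 = 1.098 mg
trehalose: 4.31 g/L × 0.17 L = 0.7327 g = 732.700 mg

sodium bicarbonate 823.956 mg; manganese sulfate monohydrate 1.098 mg; trehalose 732.700 mg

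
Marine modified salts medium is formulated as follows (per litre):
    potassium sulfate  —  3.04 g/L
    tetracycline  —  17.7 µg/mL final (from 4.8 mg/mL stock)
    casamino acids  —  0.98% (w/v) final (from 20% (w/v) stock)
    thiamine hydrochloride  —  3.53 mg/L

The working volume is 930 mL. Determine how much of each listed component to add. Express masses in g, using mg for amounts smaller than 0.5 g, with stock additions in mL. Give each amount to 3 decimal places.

Target volume = 930 mL = 0.93 L.
potassium sulfate: 3.04 g/L × 0.93 L = 2.827 g
tetracycline: V = C2·V2/C1 = 17.7 µg/mL × 930 mL ÷ 4800 µg/mL = 3.429 mL
casamino acids: dilute stock: 0.98% ÷ 20% × 930 mL = 45.570 mL
thiamine hydrochloride: 3.53 mg/L × 0.93 L = 3.283 mg

potassium sulfate 2.827 g; tetracycline 3.429 mL; casamino acids 45.570 mL; thiamine hydrochloride 3.283 mg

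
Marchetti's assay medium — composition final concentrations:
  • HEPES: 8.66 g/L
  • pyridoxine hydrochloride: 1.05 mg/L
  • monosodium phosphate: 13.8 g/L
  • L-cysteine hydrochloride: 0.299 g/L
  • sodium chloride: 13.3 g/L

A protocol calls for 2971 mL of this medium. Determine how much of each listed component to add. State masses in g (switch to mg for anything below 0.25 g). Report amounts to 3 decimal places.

Target volume = 2971 mL = 2.971 L.
HEPES: 8.66 g/L × 2.971 L = 25.729 g
pyridoxine hydrochloride: 1.05 mg/L × 2.971 L = 3.120 mg
monosodium phosphate: 13.8 g/L × 2.971 L = 41.000 g
L-cysteine hydrochloride: 0.299 g/L × 2.971 L = 0.888 g
sodium chloride: 13.3 g/L × 2.971 L = 39.514 g

HEPES 25.729 g; pyridoxine hydrochloride 3.120 mg; monosodium phosphate 41.000 g; L-cysteine hydrochloride 0.888 g; sodium chloride 39.514 g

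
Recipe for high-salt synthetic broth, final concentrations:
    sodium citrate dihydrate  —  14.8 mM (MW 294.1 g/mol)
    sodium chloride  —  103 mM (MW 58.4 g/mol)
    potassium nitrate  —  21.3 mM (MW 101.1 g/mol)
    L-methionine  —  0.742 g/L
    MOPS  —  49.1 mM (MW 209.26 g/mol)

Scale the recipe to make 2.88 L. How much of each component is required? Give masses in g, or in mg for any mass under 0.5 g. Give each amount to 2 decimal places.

sodium citrate dihydrate 12.54 g; sodium chloride 17.32 g; potassium nitrate 6.20 g; L-methionine 2.14 g; MOPS 29.59 g

Working volume: 2.88 L.
sodium citrate dihydrate: 14.8 mmol/L × 294.1 g/mol × 2.88 L ÷ 1000 = 12.54 g
sodium chloride: 103 mmol/L × 58.4 g/mol × 2.88 L ÷ 1000 = 17.32 g
potassium nitrate: 21.3 mmol/L × 101.1 g/mol × 2.88 L ÷ 1000 = 6.20 g
L-methionine: 0.742 g/L × 2.88 L = 2.14 g
MOPS: 49.1 mmol/L × 209.26 g/mol × 2.88 L ÷ 1000 = 29.59 g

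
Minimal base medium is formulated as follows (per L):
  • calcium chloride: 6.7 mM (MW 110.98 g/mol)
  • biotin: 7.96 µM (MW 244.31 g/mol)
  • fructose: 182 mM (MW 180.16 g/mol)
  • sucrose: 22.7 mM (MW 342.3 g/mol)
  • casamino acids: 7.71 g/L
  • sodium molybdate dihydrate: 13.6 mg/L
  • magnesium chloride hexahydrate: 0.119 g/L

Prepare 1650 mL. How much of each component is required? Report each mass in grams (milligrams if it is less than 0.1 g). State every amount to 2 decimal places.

calcium chloride 1.23 g; biotin 3.21 mg; fructose 54.10 g; sucrose 12.82 g; casamino acids 12.72 g; sodium molybdate dihydrate 22.44 mg; magnesium chloride hexahydrate 0.20 g

Scale factor relative to 1 L: 1.65.
calcium chloride: 6.7 mmol/L × 110.98 g/mol × 1.65 L ÷ 1000 = 1.23 g
biotin: 7.96 µmol/L × 244.31 g/mol × 1.65 L ÷ 1000 = 3.21 mg
fructose: 182 mmol/L × 180.16 g/mol × 1.65 L ÷ 1000 = 54.10 g
sucrose: 22.7 mmol/L × 342.3 g/mol × 1.65 L ÷ 1000 = 12.82 g
casamino acids: 7.71 g/L × 1.65 L = 12.72 g
sodium molybdate dihydrate: 13.6 mg/L × 1.65 L = 22.44 mg
magnesium chloride hexahydrate: 0.119 g/L × 1.65 L = 0.20 g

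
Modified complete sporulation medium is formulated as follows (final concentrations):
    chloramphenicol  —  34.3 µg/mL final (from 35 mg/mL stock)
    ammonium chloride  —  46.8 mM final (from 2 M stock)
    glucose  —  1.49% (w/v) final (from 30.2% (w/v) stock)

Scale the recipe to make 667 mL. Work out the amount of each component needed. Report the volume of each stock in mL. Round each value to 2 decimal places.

Scale factor relative to 1 L: 0.667.
chloramphenicol: V = C2·V2/C1 = 34.3 µg/mL × 667 mL ÷ 35000 µg/mL = 0.65 mL
ammonium chloride: C1V1 = C2V2 → 46.8 mM × 667 mL ÷ 2000 mM = 15.61 mL
glucose: V = C2·V2/C1 = 1.49% ÷ 30.2% × 667 mL = 32.91 mL

chloramphenicol 0.65 mL; ammonium chloride 15.61 mL; glucose 32.91 mL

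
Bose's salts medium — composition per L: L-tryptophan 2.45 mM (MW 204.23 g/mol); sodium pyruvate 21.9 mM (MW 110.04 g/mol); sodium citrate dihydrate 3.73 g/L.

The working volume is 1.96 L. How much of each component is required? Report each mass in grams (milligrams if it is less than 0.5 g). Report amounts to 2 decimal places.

Working volume: 1.96 L.
L-tryptophan: 2.45 mmol/L × 204.23 g/mol × 1.96 L ÷ 1000 = 0.98 g
sodium pyruvate: 21.9 mmol/L × 110.04 g/mol × 1.96 L ÷ 1000 = 4.72 g
sodium citrate dihydrate: 3.73 g/L × 1.96 L = 7.31 g

L-tryptophan 0.98 g; sodium pyruvate 4.72 g; sodium citrate dihydrate 7.31 g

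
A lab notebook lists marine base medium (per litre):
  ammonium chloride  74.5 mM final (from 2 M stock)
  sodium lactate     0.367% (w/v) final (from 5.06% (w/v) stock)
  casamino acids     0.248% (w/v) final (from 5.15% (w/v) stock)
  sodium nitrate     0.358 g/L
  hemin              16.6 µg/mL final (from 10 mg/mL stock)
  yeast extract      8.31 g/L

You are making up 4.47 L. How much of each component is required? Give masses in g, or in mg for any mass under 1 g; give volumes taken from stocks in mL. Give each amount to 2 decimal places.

Scale factor relative to 1 L: 4.47.
ammonium chloride: dilute stock: 74.5 mM × 4470 mL ÷ 2000 mM = 166.51 mL
sodium lactate: dilute stock: 0.367% ÷ 5.06% × 4470 mL = 324.21 mL
casamino acids: C1V1 = C2V2 → 0.248% ÷ 5.15% × 4470 mL = 215.25 mL
sodium nitrate: 0.358 g/L × 4.47 L = 1.60 g
hemin: V = C2·V2/C1 = 16.6 µg/mL × 4470 mL ÷ 10000 µg/mL = 7.42 mL
yeast extract: 8.31 g/L × 4.47 L = 37.15 g

ammonium chloride 166.51 mL; sodium lactate 324.21 mL; casamino acids 215.25 mL; sodium nitrate 1.60 g; hemin 7.42 mL; yeast extract 37.15 g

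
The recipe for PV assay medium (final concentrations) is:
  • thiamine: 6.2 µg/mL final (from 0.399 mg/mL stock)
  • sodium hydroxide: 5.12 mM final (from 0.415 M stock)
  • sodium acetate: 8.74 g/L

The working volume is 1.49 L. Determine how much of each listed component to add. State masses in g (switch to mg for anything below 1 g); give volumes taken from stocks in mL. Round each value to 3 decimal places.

Scale factor relative to 1 L: 1.49.
thiamine: V = C2·V2/C1 = 6.2 µg/mL × 1490 mL ÷ 399 µg/mL = 23.153 mL
sodium hydroxide: V = C2·V2/C1 = 5.12 mM × 1490 mL ÷ 415 mM = 18.383 mL
sodium acetate: 8.74 g/L × 1.49 L = 13.023 g

thiamine 23.153 mL; sodium hydroxide 18.383 mL; sodium acetate 13.023 g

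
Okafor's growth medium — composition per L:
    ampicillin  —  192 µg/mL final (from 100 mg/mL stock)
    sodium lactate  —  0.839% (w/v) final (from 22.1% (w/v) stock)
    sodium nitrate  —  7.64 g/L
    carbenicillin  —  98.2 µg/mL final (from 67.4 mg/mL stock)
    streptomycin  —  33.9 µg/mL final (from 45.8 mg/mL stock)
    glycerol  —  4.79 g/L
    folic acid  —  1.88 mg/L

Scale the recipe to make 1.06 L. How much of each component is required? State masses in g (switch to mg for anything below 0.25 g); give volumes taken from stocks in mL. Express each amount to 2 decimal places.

Scale factor relative to 1 L: 1.06.
ampicillin: C1V1 = C2V2 → 192 µg/mL × 1060 mL ÷ 100000 µg/mL = 2.04 mL
sodium lactate: V = C2·V2/C1 = 0.839% ÷ 22.1% × 1060 mL = 40.24 mL
sodium nitrate: 7.64 g/L × 1.06 L = 8.10 g
carbenicillin: V = C2·V2/C1 = 98.2 µg/mL × 1060 mL ÷ 67400 µg/mL = 1.54 mL
streptomycin: C1V1 = C2V2 → 33.9 µg/mL × 1060 mL ÷ 45800 µg/mL = 0.78 mL
glycerol: 4.79 g/L × 1.06 L = 5.08 g
folic acid: 1.88 mg/L × 1.06 L = 1.99 mg

ampicillin 2.04 mL; sodium lactate 40.24 mL; sodium nitrate 8.10 g; carbenicillin 1.54 mL; streptomycin 0.78 mL; glycerol 5.08 g; folic acid 1.99 mg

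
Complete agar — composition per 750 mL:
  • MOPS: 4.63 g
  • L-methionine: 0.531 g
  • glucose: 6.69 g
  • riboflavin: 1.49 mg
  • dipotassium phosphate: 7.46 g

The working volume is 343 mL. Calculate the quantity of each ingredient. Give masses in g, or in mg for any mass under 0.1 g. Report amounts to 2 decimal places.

MOPS 2.12 g; L-methionine 0.24 g; glucose 3.06 g; riboflavin 0.68 mg; dipotassium phosphate 3.41 g

Ratio of target to recipe volume: 343 / 750 = 0.457333.
MOPS: 4.63 g × (343 mL / 750 mL) = 2.12 g
L-methionine: 0.531 g × (343 mL / 750 mL) = 0.24 g
glucose: 6.69 g × (343 mL / 750 mL) = 3.06 g
riboflavin: 1.49 mg × (343 mL / 750 mL) = 0.68 mg
dipotassium phosphate: 7.46 g × (343 mL / 750 mL) = 3.41 g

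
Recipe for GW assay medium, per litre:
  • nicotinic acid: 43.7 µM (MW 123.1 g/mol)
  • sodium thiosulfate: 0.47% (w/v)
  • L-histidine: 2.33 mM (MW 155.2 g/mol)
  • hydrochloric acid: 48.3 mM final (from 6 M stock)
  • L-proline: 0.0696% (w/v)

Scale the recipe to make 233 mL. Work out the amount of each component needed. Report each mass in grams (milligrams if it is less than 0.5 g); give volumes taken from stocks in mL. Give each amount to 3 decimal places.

Target volume = 233 mL = 0.233 L.
nicotinic acid: 43.7 µmol/L × 123.1 g/mol × 0.233 L ÷ 1000 = 1.253 mg
sodium thiosulfate: 0.47% w/v = 4.7 g/L → 4.7 × 0.233 L = 1.095 g
L-histidine: 2.33 mmol/L × 155.2 mg/mmol × 0.233 L = 84.257 mg
hydrochloric acid: C1V1 = C2V2 → 48.3 mM × 233 mL ÷ 6000 mM = 1.876 mL
L-proline: 0.0696 g per 100 mL × 233 mL ÷ 100 = 0.162168 g = 162.168 mg

nicotinic acid 1.253 mg; sodium thiosulfate 1.095 g; L-histidine 84.257 mg; hydrochloric acid 1.876 mL; L-proline 162.168 mg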